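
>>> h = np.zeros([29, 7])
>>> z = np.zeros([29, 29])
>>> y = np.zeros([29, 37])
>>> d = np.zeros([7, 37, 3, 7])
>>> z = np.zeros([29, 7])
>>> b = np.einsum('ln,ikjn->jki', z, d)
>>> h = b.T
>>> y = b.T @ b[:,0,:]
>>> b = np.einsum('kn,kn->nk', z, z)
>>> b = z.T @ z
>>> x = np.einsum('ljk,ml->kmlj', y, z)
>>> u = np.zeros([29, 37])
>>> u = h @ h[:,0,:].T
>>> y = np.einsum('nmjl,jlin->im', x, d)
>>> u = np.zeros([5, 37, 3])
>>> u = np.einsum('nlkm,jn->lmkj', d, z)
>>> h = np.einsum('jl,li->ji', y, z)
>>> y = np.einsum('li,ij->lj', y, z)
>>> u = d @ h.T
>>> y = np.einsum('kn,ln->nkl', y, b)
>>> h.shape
(3, 7)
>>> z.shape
(29, 7)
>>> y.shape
(7, 3, 7)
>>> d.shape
(7, 37, 3, 7)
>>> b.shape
(7, 7)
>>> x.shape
(7, 29, 7, 37)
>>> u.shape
(7, 37, 3, 3)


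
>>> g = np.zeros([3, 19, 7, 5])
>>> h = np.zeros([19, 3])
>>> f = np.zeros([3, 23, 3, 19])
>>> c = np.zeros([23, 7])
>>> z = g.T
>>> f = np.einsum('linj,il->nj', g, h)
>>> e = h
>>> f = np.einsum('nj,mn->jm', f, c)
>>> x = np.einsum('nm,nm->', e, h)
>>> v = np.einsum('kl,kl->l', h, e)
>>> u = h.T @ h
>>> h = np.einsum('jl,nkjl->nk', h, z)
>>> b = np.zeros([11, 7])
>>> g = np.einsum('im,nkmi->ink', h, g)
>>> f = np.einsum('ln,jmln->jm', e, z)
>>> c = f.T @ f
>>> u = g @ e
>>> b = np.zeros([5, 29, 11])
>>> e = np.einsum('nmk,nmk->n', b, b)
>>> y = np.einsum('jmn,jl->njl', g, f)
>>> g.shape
(5, 3, 19)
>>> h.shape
(5, 7)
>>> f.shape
(5, 7)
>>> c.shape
(7, 7)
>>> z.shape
(5, 7, 19, 3)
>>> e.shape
(5,)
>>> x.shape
()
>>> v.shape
(3,)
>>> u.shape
(5, 3, 3)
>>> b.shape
(5, 29, 11)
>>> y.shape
(19, 5, 7)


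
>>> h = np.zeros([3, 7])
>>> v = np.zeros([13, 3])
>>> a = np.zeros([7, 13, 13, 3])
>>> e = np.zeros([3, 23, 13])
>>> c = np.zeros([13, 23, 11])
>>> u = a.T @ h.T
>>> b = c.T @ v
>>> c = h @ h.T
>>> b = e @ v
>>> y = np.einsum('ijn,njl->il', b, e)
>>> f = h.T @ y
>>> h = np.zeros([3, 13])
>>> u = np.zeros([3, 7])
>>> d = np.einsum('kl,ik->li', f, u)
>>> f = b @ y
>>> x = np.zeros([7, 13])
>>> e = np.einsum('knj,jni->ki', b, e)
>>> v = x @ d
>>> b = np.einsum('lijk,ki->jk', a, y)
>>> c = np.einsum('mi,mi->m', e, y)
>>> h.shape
(3, 13)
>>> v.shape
(7, 3)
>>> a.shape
(7, 13, 13, 3)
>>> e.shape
(3, 13)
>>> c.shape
(3,)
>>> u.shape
(3, 7)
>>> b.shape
(13, 3)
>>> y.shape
(3, 13)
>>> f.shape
(3, 23, 13)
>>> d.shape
(13, 3)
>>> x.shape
(7, 13)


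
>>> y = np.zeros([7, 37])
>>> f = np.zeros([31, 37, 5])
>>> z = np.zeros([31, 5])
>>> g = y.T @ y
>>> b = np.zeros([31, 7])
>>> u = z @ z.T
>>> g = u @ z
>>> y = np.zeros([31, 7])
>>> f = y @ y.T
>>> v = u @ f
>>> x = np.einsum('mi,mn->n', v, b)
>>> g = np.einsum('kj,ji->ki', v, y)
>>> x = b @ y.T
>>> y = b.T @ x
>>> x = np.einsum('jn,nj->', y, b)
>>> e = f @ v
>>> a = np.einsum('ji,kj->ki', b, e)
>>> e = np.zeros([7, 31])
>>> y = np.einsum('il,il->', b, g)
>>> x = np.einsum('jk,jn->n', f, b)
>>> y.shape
()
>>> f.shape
(31, 31)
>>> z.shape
(31, 5)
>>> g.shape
(31, 7)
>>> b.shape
(31, 7)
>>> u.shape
(31, 31)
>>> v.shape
(31, 31)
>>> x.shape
(7,)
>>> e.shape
(7, 31)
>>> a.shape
(31, 7)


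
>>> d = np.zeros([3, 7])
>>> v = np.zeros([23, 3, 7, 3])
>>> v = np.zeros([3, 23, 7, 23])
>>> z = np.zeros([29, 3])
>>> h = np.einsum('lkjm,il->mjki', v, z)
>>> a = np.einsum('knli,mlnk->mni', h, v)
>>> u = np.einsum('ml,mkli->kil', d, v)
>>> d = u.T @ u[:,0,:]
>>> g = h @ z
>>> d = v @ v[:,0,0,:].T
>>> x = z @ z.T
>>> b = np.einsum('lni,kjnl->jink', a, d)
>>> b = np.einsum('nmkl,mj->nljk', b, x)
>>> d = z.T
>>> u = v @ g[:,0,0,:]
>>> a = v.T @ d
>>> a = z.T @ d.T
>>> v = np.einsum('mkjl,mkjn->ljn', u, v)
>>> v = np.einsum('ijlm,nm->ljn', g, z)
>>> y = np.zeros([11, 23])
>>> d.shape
(3, 29)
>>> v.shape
(23, 7, 29)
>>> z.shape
(29, 3)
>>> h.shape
(23, 7, 23, 29)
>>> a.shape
(3, 3)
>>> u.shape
(3, 23, 7, 3)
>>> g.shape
(23, 7, 23, 3)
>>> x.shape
(29, 29)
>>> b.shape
(23, 3, 29, 7)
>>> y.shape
(11, 23)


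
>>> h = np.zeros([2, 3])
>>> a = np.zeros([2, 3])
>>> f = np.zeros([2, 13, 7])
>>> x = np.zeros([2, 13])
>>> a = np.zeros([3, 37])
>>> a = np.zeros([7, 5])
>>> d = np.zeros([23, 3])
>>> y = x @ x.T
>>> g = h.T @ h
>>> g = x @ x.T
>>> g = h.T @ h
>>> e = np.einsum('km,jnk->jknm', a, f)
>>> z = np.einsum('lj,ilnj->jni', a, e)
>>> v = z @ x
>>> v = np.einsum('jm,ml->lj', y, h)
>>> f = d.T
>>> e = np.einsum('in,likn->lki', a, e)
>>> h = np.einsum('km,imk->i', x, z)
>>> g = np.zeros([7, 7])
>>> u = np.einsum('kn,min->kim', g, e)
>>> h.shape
(5,)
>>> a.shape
(7, 5)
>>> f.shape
(3, 23)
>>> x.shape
(2, 13)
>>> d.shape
(23, 3)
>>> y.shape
(2, 2)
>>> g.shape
(7, 7)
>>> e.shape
(2, 13, 7)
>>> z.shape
(5, 13, 2)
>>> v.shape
(3, 2)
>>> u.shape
(7, 13, 2)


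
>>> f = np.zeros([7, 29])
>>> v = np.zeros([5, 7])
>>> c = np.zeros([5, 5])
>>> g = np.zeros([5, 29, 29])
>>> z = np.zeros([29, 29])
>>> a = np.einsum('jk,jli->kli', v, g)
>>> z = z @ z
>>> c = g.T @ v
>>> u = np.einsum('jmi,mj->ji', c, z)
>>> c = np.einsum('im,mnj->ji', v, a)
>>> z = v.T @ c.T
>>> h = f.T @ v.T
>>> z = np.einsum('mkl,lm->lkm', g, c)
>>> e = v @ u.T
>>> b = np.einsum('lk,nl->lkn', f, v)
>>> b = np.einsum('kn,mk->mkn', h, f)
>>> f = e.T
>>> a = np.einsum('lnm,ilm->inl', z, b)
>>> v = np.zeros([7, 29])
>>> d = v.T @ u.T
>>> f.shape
(29, 5)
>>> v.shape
(7, 29)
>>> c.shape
(29, 5)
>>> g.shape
(5, 29, 29)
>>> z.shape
(29, 29, 5)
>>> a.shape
(7, 29, 29)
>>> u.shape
(29, 7)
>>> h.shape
(29, 5)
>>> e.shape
(5, 29)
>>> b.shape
(7, 29, 5)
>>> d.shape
(29, 29)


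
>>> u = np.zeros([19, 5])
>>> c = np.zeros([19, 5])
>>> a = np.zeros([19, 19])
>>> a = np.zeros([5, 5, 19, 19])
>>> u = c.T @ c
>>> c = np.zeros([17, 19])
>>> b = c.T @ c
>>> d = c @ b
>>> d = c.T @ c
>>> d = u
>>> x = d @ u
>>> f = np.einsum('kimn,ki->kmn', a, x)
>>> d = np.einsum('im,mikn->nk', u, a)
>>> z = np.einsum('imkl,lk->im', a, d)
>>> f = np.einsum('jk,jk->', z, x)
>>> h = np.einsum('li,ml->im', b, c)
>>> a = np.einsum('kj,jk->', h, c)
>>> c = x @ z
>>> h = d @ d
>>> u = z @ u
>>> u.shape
(5, 5)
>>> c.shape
(5, 5)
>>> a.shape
()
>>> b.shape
(19, 19)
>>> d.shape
(19, 19)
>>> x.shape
(5, 5)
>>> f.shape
()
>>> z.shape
(5, 5)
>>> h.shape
(19, 19)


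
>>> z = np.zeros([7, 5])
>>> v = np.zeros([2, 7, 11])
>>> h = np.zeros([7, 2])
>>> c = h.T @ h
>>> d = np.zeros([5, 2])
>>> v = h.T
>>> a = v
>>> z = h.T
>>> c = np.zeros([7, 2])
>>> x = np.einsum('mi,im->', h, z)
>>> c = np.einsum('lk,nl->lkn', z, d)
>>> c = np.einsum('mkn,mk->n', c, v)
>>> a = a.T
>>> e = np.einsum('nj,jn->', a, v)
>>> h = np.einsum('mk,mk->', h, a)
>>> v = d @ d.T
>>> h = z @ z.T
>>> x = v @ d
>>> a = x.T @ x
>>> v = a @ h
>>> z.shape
(2, 7)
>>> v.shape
(2, 2)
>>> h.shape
(2, 2)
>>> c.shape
(5,)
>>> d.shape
(5, 2)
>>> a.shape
(2, 2)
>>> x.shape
(5, 2)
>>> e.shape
()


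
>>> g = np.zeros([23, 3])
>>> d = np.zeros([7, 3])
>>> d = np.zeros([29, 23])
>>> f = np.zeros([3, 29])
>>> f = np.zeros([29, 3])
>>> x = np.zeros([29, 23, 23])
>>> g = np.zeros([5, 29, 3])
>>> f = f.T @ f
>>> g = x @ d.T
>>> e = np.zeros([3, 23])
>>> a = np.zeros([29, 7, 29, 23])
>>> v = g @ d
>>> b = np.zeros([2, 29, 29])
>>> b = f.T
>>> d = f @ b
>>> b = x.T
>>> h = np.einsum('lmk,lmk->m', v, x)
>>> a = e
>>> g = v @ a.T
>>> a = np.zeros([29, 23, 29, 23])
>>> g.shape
(29, 23, 3)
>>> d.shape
(3, 3)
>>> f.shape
(3, 3)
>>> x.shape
(29, 23, 23)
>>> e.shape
(3, 23)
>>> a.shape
(29, 23, 29, 23)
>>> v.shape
(29, 23, 23)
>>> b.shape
(23, 23, 29)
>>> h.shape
(23,)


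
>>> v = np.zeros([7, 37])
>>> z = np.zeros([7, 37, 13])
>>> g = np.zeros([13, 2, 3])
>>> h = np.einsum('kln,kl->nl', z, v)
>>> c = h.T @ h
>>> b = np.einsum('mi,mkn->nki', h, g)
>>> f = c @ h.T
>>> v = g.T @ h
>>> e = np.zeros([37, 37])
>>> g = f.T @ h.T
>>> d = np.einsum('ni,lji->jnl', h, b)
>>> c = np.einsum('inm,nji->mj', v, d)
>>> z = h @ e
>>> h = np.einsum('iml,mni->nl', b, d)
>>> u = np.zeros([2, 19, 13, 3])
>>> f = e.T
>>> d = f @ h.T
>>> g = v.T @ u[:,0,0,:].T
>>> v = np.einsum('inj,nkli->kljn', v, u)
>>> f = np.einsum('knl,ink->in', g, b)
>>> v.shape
(19, 13, 37, 2)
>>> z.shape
(13, 37)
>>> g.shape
(37, 2, 2)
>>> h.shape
(13, 37)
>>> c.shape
(37, 13)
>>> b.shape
(3, 2, 37)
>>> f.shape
(3, 2)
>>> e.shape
(37, 37)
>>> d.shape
(37, 13)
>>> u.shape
(2, 19, 13, 3)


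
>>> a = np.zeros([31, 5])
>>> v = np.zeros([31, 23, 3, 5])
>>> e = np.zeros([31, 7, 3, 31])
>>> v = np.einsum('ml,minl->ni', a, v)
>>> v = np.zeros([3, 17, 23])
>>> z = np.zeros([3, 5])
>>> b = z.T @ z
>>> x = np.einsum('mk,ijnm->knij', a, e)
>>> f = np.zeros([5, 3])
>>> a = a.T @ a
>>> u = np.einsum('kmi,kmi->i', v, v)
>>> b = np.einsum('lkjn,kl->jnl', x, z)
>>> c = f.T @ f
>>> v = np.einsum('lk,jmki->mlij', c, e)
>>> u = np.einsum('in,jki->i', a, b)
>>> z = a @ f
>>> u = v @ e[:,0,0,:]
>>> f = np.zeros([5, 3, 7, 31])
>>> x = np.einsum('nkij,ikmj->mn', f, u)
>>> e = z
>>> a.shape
(5, 5)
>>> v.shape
(7, 3, 31, 31)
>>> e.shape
(5, 3)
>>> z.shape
(5, 3)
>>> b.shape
(31, 7, 5)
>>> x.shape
(31, 5)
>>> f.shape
(5, 3, 7, 31)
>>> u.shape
(7, 3, 31, 31)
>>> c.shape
(3, 3)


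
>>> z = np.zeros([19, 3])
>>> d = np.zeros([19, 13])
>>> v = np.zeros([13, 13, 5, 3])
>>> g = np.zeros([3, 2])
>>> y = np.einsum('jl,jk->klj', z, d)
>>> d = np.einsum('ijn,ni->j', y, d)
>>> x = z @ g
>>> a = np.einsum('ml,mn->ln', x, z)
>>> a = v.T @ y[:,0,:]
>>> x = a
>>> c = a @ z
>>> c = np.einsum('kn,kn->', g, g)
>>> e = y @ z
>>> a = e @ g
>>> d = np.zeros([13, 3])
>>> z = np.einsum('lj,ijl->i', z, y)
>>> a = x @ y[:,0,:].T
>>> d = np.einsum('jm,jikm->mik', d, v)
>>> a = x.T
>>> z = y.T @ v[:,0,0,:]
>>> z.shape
(19, 3, 3)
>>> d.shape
(3, 13, 5)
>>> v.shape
(13, 13, 5, 3)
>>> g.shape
(3, 2)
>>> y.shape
(13, 3, 19)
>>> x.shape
(3, 5, 13, 19)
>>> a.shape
(19, 13, 5, 3)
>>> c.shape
()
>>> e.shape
(13, 3, 3)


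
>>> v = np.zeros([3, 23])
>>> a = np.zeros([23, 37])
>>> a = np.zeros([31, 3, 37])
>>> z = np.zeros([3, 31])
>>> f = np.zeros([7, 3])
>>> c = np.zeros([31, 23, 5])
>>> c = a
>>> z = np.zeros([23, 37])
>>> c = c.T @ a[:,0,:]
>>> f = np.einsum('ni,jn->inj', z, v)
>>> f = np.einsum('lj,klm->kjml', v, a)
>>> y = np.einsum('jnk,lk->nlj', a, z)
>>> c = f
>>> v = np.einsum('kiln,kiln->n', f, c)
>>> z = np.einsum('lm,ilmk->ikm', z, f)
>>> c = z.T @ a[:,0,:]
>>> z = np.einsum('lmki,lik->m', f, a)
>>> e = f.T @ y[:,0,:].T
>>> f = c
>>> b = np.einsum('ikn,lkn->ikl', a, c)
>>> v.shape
(3,)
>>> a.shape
(31, 3, 37)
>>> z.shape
(23,)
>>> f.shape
(37, 3, 37)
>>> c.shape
(37, 3, 37)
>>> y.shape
(3, 23, 31)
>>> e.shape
(3, 37, 23, 3)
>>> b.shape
(31, 3, 37)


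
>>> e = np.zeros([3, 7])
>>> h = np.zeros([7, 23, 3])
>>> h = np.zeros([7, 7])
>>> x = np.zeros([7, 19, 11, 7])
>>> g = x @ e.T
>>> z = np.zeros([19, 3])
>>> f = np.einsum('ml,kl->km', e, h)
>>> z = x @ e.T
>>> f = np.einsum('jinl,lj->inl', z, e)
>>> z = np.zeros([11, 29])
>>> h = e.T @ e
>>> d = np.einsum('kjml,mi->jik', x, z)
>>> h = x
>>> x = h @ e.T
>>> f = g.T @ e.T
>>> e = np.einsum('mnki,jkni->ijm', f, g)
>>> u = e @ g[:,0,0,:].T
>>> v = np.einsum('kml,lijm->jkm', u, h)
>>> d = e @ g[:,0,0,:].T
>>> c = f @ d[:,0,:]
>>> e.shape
(3, 7, 3)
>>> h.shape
(7, 19, 11, 7)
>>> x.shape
(7, 19, 11, 3)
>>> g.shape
(7, 19, 11, 3)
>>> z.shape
(11, 29)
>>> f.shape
(3, 11, 19, 3)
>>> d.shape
(3, 7, 7)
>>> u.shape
(3, 7, 7)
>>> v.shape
(11, 3, 7)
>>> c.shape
(3, 11, 19, 7)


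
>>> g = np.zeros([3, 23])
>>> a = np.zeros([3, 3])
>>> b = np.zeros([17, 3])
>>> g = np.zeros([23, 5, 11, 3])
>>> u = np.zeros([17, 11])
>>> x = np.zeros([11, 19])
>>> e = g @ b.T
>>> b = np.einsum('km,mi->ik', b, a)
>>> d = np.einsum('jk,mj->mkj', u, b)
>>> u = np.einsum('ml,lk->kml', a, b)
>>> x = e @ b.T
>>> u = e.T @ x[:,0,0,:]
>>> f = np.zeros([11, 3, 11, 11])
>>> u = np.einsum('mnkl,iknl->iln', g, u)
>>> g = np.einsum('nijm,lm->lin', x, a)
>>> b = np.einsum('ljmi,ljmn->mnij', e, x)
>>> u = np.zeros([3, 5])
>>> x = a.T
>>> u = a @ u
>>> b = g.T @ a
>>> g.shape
(3, 5, 23)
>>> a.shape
(3, 3)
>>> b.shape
(23, 5, 3)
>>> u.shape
(3, 5)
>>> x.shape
(3, 3)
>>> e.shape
(23, 5, 11, 17)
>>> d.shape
(3, 11, 17)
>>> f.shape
(11, 3, 11, 11)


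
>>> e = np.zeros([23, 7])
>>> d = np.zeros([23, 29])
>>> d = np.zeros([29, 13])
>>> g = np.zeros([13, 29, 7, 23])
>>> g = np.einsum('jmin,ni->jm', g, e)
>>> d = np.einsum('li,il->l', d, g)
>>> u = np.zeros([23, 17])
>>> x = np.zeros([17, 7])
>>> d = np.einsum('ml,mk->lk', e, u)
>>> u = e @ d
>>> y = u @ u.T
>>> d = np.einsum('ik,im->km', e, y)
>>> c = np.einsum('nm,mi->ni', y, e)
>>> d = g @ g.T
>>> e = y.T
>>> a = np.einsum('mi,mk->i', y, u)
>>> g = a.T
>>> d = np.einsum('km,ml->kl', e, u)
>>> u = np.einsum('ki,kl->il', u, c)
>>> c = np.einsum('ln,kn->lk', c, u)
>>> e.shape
(23, 23)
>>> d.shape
(23, 17)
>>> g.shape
(23,)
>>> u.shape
(17, 7)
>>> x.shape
(17, 7)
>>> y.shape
(23, 23)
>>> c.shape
(23, 17)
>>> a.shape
(23,)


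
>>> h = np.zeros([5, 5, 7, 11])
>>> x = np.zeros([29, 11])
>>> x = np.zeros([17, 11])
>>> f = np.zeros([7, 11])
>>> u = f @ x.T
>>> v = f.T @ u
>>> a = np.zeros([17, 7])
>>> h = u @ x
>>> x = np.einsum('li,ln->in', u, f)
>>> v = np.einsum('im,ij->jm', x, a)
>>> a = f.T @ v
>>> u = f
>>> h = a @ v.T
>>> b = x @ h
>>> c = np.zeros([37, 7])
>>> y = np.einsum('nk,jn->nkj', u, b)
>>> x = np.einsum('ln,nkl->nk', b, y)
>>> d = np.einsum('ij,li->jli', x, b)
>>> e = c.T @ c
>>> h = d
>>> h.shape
(11, 17, 7)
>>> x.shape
(7, 11)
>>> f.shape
(7, 11)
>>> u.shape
(7, 11)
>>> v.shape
(7, 11)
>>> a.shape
(11, 11)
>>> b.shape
(17, 7)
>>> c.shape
(37, 7)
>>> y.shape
(7, 11, 17)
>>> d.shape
(11, 17, 7)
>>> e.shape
(7, 7)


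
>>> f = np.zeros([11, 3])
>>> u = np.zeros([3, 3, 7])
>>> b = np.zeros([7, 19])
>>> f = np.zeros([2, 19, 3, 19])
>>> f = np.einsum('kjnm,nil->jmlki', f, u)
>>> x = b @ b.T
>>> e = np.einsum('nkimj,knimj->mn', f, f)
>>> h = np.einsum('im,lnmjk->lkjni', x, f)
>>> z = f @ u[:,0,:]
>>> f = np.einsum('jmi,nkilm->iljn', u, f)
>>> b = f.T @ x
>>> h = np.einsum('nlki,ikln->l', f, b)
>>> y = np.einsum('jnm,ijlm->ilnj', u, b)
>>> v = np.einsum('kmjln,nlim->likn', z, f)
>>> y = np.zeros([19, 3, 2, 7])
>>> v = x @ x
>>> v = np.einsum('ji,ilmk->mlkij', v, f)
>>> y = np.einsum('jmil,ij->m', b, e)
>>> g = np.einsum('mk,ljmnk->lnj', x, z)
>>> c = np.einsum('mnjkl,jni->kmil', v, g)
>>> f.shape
(7, 2, 3, 19)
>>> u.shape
(3, 3, 7)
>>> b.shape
(19, 3, 2, 7)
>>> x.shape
(7, 7)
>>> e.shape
(2, 19)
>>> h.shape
(2,)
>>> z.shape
(19, 19, 7, 2, 7)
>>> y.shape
(3,)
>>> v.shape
(3, 2, 19, 7, 7)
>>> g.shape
(19, 2, 19)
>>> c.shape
(7, 3, 19, 7)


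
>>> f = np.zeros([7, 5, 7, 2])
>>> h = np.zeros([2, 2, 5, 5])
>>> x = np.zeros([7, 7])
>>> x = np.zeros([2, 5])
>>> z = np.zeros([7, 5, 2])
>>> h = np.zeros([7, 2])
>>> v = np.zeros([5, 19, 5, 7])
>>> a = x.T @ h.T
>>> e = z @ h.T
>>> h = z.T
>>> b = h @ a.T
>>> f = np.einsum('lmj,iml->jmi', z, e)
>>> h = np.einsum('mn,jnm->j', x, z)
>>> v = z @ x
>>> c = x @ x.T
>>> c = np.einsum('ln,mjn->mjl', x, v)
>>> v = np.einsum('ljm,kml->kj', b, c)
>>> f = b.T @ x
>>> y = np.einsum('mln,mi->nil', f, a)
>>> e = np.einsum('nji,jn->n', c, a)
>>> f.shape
(5, 5, 5)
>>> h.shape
(7,)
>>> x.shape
(2, 5)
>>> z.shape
(7, 5, 2)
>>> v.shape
(7, 5)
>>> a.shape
(5, 7)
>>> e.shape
(7,)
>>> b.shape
(2, 5, 5)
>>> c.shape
(7, 5, 2)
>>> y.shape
(5, 7, 5)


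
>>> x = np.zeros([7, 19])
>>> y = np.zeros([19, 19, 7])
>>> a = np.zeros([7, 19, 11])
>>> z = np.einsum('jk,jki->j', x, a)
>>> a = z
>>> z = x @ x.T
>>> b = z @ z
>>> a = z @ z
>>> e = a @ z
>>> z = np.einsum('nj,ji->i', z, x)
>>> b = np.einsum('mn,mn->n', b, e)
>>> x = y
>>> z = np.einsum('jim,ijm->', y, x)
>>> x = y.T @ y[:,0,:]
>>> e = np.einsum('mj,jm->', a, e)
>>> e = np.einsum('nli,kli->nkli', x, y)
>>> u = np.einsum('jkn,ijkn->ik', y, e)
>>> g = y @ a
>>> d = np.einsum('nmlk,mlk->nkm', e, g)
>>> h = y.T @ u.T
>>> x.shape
(7, 19, 7)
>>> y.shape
(19, 19, 7)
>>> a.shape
(7, 7)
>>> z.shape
()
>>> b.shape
(7,)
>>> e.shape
(7, 19, 19, 7)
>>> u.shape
(7, 19)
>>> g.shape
(19, 19, 7)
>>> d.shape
(7, 7, 19)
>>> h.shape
(7, 19, 7)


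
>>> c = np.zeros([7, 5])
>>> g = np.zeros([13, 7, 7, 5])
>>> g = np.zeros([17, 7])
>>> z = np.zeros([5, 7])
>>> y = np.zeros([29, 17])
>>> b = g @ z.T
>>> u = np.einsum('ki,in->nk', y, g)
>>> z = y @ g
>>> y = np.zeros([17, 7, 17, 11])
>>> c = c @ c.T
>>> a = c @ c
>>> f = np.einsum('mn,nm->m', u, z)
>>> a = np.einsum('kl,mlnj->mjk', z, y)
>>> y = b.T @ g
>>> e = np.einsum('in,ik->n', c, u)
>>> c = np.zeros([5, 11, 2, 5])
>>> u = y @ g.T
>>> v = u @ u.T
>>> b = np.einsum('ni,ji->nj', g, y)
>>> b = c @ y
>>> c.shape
(5, 11, 2, 5)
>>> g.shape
(17, 7)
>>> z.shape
(29, 7)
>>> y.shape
(5, 7)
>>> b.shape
(5, 11, 2, 7)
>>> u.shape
(5, 17)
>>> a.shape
(17, 11, 29)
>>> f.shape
(7,)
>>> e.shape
(7,)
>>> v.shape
(5, 5)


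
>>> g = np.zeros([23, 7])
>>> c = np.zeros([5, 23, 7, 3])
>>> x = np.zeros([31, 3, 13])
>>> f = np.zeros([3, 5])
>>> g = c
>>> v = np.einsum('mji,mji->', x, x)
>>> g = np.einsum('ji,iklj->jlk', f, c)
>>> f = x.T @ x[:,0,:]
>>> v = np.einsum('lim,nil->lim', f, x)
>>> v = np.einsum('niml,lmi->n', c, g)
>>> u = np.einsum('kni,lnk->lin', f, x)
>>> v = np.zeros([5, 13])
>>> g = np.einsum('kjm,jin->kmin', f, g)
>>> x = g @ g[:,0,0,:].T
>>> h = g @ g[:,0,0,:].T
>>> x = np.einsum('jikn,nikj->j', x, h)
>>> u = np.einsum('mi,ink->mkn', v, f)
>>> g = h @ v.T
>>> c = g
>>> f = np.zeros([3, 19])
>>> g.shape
(13, 13, 7, 5)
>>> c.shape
(13, 13, 7, 5)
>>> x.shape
(13,)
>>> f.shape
(3, 19)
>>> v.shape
(5, 13)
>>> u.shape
(5, 13, 3)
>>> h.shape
(13, 13, 7, 13)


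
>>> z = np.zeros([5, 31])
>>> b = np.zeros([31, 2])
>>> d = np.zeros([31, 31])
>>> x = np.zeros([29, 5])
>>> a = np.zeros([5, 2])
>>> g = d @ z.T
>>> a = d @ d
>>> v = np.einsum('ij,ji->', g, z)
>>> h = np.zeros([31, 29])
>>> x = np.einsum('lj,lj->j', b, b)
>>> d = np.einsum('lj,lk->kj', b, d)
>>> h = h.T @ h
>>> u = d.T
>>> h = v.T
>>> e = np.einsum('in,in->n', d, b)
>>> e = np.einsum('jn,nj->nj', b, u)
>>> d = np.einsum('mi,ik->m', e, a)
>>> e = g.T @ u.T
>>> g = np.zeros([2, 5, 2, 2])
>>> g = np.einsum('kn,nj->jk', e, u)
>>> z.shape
(5, 31)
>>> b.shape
(31, 2)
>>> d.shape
(2,)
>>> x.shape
(2,)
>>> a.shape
(31, 31)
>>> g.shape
(31, 5)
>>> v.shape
()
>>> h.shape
()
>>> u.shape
(2, 31)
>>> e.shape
(5, 2)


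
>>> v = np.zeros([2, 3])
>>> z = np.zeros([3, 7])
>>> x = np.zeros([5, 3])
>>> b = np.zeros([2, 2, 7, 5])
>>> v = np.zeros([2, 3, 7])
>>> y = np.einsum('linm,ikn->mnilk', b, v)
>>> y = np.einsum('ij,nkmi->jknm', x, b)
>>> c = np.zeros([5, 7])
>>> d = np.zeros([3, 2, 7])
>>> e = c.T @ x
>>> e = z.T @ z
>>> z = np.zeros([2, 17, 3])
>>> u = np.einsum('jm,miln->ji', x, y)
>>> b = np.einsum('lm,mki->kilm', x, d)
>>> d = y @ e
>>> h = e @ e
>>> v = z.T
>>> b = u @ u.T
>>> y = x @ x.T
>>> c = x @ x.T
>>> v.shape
(3, 17, 2)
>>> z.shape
(2, 17, 3)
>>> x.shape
(5, 3)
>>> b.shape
(5, 5)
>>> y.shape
(5, 5)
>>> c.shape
(5, 5)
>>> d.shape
(3, 2, 2, 7)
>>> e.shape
(7, 7)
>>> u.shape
(5, 2)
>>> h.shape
(7, 7)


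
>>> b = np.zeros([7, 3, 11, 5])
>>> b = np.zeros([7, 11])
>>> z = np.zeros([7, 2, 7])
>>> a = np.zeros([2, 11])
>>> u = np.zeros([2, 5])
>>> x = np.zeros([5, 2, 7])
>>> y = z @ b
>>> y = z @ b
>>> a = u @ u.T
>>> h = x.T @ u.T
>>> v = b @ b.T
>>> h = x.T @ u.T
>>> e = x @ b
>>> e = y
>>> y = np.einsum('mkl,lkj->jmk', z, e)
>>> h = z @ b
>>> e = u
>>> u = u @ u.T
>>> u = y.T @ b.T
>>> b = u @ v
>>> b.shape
(2, 7, 7)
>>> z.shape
(7, 2, 7)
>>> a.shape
(2, 2)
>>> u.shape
(2, 7, 7)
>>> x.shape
(5, 2, 7)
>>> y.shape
(11, 7, 2)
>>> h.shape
(7, 2, 11)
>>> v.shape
(7, 7)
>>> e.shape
(2, 5)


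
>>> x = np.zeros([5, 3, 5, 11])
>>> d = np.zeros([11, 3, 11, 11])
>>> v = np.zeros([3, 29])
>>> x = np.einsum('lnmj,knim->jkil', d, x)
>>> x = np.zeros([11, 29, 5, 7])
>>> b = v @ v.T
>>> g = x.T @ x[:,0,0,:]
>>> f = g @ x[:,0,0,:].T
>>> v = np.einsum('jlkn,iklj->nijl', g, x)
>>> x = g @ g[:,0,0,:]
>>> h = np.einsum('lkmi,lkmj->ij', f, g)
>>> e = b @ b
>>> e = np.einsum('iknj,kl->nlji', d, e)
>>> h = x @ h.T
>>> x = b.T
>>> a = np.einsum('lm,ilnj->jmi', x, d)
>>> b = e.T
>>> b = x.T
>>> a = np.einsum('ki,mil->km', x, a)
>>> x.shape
(3, 3)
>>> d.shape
(11, 3, 11, 11)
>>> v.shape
(7, 11, 7, 5)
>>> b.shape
(3, 3)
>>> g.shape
(7, 5, 29, 7)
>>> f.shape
(7, 5, 29, 11)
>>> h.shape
(7, 5, 29, 11)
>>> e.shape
(11, 3, 11, 11)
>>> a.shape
(3, 11)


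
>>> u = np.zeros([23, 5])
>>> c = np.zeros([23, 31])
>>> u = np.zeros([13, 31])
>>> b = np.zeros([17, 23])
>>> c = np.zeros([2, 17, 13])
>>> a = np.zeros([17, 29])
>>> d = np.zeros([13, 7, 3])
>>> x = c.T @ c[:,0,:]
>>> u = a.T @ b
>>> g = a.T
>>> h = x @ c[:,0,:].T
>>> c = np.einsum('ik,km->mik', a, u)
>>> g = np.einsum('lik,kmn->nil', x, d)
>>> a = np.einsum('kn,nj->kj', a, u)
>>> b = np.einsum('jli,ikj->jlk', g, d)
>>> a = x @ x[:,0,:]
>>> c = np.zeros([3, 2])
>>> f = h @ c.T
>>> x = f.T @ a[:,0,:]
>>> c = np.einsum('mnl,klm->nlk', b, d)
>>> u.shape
(29, 23)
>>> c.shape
(17, 7, 13)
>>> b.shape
(3, 17, 7)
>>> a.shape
(13, 17, 13)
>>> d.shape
(13, 7, 3)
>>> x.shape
(3, 17, 13)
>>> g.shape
(3, 17, 13)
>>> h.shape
(13, 17, 2)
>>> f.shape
(13, 17, 3)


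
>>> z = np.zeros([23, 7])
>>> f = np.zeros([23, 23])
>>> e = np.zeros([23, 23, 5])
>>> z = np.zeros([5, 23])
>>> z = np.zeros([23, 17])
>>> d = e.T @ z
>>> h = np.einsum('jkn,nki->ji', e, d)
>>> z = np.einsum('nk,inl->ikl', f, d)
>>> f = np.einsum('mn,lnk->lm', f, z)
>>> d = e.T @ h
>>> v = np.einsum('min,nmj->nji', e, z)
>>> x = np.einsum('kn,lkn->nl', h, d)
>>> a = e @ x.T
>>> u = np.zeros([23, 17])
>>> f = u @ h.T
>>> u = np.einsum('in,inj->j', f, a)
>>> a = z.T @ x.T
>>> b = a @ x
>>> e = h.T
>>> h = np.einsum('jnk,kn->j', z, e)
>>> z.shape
(5, 23, 17)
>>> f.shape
(23, 23)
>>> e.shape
(17, 23)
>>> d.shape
(5, 23, 17)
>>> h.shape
(5,)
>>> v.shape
(5, 17, 23)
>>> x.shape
(17, 5)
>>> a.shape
(17, 23, 17)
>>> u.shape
(17,)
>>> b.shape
(17, 23, 5)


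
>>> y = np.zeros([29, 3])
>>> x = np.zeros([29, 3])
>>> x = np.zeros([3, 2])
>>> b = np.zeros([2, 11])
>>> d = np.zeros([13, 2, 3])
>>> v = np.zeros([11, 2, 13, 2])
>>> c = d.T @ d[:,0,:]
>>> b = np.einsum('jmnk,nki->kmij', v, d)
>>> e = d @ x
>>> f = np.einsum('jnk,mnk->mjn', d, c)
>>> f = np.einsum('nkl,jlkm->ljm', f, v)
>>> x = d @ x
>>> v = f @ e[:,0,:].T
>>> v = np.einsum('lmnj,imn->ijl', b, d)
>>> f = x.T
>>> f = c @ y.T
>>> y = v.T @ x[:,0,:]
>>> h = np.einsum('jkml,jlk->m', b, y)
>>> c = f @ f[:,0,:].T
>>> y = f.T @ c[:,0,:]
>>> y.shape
(29, 2, 3)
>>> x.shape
(13, 2, 2)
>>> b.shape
(2, 2, 3, 11)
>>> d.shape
(13, 2, 3)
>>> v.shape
(13, 11, 2)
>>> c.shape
(3, 2, 3)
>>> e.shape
(13, 2, 2)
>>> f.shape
(3, 2, 29)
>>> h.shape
(3,)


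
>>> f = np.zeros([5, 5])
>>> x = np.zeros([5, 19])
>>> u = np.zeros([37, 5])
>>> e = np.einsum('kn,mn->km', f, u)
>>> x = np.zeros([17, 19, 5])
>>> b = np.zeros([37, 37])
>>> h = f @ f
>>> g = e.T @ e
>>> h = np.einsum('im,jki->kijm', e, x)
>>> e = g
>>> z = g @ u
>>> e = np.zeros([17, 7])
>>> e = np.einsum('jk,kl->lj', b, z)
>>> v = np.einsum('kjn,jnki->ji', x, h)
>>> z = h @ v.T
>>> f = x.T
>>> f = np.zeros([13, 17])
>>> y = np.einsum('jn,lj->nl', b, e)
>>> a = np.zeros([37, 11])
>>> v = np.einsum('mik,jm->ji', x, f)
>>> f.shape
(13, 17)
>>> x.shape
(17, 19, 5)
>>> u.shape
(37, 5)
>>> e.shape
(5, 37)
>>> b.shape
(37, 37)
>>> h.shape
(19, 5, 17, 37)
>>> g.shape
(37, 37)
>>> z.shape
(19, 5, 17, 19)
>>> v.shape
(13, 19)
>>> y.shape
(37, 5)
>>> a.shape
(37, 11)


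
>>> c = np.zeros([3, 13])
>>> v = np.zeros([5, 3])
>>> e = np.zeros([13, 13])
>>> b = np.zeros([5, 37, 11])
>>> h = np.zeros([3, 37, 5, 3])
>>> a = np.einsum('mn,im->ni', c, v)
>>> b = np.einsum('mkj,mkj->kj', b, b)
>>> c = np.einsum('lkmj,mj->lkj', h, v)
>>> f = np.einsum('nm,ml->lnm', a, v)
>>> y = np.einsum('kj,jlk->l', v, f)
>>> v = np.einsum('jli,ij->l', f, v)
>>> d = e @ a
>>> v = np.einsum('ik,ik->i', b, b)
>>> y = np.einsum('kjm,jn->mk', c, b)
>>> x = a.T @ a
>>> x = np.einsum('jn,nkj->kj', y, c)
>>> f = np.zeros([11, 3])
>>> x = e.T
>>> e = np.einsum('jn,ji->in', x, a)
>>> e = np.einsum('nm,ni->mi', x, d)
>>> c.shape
(3, 37, 3)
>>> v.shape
(37,)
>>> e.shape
(13, 5)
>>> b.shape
(37, 11)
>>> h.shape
(3, 37, 5, 3)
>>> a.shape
(13, 5)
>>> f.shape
(11, 3)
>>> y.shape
(3, 3)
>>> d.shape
(13, 5)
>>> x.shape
(13, 13)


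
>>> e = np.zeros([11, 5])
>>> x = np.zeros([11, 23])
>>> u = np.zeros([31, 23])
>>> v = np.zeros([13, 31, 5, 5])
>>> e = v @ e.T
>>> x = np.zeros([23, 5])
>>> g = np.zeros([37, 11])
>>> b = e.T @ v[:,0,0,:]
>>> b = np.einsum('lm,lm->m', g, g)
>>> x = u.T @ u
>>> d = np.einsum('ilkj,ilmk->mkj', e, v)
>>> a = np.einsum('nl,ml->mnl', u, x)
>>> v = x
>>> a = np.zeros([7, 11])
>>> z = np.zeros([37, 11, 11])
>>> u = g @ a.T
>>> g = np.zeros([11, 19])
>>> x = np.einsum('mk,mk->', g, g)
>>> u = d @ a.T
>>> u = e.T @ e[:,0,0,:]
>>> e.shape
(13, 31, 5, 11)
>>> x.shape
()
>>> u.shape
(11, 5, 31, 11)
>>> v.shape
(23, 23)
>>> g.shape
(11, 19)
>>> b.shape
(11,)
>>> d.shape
(5, 5, 11)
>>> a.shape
(7, 11)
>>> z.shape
(37, 11, 11)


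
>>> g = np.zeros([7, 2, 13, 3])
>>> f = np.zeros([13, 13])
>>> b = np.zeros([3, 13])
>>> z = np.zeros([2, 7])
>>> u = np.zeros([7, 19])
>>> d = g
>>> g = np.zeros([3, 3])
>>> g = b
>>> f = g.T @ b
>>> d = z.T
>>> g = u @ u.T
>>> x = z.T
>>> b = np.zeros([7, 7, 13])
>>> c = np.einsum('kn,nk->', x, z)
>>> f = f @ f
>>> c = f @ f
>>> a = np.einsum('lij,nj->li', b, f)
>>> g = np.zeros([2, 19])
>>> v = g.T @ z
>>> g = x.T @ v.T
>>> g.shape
(2, 19)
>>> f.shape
(13, 13)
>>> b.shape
(7, 7, 13)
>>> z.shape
(2, 7)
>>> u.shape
(7, 19)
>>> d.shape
(7, 2)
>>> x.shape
(7, 2)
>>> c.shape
(13, 13)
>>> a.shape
(7, 7)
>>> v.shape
(19, 7)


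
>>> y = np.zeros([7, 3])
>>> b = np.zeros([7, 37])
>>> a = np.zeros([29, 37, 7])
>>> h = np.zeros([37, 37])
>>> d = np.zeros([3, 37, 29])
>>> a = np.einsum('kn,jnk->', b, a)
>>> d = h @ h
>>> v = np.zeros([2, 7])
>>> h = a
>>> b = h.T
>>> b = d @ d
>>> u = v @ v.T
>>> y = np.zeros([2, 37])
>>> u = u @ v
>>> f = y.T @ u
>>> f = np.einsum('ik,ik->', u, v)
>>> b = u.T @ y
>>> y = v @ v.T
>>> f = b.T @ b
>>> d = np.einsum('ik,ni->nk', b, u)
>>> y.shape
(2, 2)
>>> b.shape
(7, 37)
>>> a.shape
()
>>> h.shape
()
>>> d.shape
(2, 37)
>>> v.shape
(2, 7)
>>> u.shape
(2, 7)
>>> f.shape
(37, 37)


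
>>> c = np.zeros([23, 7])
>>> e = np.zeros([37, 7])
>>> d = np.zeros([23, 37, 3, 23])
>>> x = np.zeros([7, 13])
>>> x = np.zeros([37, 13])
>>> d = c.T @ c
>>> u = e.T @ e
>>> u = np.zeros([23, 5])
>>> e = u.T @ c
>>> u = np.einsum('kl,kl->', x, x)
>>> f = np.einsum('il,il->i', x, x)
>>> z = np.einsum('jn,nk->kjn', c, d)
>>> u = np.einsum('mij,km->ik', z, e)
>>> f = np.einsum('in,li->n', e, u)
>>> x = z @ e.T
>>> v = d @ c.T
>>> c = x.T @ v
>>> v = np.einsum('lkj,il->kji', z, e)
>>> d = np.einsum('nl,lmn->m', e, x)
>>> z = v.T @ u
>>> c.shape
(5, 23, 23)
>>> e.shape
(5, 7)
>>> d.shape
(23,)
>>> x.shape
(7, 23, 5)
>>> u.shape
(23, 5)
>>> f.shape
(7,)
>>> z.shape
(5, 7, 5)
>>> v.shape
(23, 7, 5)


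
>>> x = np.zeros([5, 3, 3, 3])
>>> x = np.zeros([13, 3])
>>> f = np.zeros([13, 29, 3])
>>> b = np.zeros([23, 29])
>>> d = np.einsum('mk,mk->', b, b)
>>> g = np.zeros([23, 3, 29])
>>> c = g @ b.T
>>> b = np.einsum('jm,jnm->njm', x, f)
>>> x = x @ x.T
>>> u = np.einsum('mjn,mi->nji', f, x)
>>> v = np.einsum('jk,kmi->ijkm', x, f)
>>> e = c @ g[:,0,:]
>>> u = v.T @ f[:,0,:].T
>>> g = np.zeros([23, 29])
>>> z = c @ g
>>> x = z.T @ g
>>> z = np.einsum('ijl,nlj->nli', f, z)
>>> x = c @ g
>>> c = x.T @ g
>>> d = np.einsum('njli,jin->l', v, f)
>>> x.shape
(23, 3, 29)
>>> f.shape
(13, 29, 3)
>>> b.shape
(29, 13, 3)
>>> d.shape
(13,)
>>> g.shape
(23, 29)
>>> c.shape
(29, 3, 29)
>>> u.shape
(29, 13, 13, 13)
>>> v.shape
(3, 13, 13, 29)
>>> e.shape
(23, 3, 29)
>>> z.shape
(23, 3, 13)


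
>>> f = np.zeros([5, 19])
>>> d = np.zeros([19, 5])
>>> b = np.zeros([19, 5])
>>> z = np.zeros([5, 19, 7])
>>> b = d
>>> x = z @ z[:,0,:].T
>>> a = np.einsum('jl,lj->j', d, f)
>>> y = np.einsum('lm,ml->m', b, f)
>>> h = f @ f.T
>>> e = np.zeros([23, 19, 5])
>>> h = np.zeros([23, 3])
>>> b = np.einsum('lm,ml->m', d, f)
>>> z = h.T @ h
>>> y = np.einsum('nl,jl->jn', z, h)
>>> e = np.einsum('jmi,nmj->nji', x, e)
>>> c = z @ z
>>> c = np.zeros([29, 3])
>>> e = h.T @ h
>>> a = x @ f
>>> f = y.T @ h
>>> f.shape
(3, 3)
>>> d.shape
(19, 5)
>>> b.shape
(5,)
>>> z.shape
(3, 3)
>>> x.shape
(5, 19, 5)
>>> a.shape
(5, 19, 19)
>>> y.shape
(23, 3)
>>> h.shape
(23, 3)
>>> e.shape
(3, 3)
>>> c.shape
(29, 3)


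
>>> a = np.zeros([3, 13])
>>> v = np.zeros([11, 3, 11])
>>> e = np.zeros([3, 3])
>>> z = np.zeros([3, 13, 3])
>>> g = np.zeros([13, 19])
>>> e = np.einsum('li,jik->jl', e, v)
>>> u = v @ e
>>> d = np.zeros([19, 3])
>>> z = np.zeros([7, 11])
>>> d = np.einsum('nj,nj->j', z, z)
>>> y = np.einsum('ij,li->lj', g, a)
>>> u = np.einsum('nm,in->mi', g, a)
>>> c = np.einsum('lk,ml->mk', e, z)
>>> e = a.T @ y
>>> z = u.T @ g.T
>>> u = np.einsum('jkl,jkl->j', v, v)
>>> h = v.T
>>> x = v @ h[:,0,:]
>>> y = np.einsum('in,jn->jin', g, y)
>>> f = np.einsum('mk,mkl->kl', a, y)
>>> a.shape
(3, 13)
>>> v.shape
(11, 3, 11)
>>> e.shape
(13, 19)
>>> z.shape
(3, 13)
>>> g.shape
(13, 19)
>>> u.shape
(11,)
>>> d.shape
(11,)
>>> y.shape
(3, 13, 19)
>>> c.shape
(7, 3)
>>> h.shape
(11, 3, 11)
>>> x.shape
(11, 3, 11)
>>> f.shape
(13, 19)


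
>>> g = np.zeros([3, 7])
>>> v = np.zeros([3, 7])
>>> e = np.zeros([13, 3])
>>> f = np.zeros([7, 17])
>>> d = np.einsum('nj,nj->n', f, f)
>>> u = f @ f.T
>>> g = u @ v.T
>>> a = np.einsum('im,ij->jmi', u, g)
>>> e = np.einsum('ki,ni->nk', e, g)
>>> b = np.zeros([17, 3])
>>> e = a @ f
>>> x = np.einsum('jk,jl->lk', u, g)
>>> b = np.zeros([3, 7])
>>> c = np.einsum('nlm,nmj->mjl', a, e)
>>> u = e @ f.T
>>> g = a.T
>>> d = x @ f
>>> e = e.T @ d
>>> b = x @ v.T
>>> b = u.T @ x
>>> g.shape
(7, 7, 3)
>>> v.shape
(3, 7)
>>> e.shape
(17, 7, 17)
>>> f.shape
(7, 17)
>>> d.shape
(3, 17)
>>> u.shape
(3, 7, 7)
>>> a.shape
(3, 7, 7)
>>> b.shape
(7, 7, 7)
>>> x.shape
(3, 7)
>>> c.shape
(7, 17, 7)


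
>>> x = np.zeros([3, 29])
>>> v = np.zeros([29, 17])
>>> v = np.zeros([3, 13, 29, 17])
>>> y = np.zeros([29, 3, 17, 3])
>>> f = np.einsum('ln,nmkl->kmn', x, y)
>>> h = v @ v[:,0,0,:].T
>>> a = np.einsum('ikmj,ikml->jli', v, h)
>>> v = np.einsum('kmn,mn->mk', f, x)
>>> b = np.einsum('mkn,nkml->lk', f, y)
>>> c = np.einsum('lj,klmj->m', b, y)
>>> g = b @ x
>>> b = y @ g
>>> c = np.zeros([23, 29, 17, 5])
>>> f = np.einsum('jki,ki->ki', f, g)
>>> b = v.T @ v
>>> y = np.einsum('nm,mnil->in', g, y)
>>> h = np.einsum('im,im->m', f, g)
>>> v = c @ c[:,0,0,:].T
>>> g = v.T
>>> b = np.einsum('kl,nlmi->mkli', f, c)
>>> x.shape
(3, 29)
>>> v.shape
(23, 29, 17, 23)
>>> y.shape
(17, 3)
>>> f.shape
(3, 29)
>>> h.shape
(29,)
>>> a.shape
(17, 3, 3)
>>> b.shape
(17, 3, 29, 5)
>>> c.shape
(23, 29, 17, 5)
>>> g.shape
(23, 17, 29, 23)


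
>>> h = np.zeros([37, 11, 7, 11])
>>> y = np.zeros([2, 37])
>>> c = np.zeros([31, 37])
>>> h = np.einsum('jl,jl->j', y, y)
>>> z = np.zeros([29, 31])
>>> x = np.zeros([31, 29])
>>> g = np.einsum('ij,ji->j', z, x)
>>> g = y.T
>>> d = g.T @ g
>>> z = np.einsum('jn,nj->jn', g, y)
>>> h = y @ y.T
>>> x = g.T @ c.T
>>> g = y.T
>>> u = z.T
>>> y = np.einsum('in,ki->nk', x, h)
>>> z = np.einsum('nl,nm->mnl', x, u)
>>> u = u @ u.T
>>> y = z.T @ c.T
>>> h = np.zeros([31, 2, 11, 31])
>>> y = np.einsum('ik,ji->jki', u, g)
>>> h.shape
(31, 2, 11, 31)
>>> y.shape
(37, 2, 2)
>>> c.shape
(31, 37)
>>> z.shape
(37, 2, 31)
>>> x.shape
(2, 31)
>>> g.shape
(37, 2)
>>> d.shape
(2, 2)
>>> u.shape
(2, 2)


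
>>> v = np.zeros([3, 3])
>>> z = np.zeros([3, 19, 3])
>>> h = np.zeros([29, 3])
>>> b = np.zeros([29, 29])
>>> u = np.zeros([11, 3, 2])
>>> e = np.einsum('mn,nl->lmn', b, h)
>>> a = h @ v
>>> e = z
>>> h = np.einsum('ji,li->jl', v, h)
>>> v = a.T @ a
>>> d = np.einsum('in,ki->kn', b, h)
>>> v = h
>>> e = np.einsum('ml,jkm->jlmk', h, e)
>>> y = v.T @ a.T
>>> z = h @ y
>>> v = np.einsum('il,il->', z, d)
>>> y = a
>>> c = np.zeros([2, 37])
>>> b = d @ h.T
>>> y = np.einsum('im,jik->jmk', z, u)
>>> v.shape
()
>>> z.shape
(3, 29)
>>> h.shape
(3, 29)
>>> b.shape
(3, 3)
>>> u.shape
(11, 3, 2)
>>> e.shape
(3, 29, 3, 19)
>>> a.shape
(29, 3)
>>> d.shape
(3, 29)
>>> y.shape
(11, 29, 2)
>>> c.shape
(2, 37)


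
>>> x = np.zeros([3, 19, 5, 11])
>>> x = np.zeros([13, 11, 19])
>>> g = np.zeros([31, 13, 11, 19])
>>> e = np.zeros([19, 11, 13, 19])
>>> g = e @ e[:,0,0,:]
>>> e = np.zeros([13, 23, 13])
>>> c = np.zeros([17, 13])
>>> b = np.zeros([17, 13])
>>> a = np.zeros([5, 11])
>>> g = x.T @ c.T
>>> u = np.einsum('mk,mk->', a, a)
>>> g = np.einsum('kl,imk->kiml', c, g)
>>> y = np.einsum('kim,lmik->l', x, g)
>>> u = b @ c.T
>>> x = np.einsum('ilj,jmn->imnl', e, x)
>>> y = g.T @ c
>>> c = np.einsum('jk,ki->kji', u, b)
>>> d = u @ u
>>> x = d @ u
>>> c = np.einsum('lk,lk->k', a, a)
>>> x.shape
(17, 17)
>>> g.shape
(17, 19, 11, 13)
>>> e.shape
(13, 23, 13)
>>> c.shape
(11,)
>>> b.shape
(17, 13)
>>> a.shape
(5, 11)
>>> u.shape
(17, 17)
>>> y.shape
(13, 11, 19, 13)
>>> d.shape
(17, 17)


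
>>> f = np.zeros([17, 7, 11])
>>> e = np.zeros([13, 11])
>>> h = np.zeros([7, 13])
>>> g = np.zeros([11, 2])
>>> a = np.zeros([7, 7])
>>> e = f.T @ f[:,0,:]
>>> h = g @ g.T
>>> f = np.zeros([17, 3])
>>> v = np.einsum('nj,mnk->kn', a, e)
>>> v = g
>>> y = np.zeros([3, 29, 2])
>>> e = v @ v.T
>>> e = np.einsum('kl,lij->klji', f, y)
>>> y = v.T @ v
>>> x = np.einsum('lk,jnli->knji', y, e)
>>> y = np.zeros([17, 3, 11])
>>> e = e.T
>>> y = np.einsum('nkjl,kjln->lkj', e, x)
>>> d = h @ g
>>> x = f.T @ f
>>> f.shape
(17, 3)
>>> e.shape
(29, 2, 3, 17)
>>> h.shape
(11, 11)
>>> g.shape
(11, 2)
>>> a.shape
(7, 7)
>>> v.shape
(11, 2)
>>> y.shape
(17, 2, 3)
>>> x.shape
(3, 3)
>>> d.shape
(11, 2)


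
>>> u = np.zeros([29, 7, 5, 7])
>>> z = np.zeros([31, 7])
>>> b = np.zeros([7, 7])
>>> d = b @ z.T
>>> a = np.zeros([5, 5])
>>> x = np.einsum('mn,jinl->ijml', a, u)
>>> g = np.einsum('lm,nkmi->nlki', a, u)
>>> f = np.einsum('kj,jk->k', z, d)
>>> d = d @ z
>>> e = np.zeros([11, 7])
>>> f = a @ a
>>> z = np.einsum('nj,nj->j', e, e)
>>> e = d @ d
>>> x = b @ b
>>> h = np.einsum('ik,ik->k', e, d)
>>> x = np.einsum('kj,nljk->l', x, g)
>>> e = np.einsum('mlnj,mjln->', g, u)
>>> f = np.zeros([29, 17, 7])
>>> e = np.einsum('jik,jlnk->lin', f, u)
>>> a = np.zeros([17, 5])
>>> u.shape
(29, 7, 5, 7)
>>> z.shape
(7,)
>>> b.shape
(7, 7)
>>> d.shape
(7, 7)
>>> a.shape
(17, 5)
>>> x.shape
(5,)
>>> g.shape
(29, 5, 7, 7)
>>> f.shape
(29, 17, 7)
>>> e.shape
(7, 17, 5)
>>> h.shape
(7,)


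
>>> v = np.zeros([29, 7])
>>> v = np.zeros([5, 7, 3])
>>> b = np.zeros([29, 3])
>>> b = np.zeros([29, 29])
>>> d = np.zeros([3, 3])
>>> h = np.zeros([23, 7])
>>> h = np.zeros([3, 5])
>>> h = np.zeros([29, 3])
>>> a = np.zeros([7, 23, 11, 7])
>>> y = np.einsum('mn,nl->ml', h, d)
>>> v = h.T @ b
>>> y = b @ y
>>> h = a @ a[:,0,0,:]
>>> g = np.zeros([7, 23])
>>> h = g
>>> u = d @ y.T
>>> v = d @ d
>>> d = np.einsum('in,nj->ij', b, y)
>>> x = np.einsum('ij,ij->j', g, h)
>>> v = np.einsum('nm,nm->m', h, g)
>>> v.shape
(23,)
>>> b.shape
(29, 29)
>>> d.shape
(29, 3)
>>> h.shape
(7, 23)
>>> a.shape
(7, 23, 11, 7)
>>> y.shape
(29, 3)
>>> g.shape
(7, 23)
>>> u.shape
(3, 29)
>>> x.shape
(23,)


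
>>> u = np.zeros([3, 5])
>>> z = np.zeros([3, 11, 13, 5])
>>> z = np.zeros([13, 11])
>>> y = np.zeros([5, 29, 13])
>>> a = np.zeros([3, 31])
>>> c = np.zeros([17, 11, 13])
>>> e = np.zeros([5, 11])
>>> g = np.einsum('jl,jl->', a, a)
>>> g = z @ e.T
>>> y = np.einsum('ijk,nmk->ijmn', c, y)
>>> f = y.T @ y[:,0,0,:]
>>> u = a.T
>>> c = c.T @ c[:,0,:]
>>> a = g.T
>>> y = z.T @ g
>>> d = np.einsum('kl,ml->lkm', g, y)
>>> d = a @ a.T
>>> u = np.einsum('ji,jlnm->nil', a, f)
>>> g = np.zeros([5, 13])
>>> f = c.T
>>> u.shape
(11, 13, 29)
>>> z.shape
(13, 11)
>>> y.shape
(11, 5)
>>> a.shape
(5, 13)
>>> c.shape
(13, 11, 13)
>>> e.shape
(5, 11)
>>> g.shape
(5, 13)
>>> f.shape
(13, 11, 13)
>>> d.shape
(5, 5)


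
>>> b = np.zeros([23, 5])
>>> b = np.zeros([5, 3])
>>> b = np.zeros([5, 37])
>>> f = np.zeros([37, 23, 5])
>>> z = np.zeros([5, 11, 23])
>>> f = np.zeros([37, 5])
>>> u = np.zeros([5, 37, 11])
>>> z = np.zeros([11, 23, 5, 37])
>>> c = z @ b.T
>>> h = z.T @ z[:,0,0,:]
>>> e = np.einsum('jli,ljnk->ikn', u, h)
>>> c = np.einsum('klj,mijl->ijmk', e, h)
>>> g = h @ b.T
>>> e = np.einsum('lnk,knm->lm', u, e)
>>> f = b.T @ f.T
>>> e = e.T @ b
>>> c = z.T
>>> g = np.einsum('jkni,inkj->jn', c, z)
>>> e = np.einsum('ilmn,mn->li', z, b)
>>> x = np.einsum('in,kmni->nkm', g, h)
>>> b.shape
(5, 37)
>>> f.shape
(37, 37)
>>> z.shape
(11, 23, 5, 37)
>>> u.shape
(5, 37, 11)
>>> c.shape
(37, 5, 23, 11)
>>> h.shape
(37, 5, 23, 37)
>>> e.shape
(23, 11)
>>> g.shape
(37, 23)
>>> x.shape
(23, 37, 5)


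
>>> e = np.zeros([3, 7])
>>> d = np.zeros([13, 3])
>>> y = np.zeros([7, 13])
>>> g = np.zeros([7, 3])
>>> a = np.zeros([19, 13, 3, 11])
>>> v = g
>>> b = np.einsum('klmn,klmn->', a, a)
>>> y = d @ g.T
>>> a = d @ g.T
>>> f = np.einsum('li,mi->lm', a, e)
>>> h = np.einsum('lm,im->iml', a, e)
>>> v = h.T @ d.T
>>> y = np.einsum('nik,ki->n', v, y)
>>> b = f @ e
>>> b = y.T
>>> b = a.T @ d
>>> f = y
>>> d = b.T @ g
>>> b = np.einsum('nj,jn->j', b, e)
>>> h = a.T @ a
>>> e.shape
(3, 7)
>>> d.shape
(3, 3)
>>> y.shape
(13,)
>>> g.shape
(7, 3)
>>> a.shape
(13, 7)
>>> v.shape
(13, 7, 13)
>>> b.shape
(3,)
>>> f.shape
(13,)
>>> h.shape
(7, 7)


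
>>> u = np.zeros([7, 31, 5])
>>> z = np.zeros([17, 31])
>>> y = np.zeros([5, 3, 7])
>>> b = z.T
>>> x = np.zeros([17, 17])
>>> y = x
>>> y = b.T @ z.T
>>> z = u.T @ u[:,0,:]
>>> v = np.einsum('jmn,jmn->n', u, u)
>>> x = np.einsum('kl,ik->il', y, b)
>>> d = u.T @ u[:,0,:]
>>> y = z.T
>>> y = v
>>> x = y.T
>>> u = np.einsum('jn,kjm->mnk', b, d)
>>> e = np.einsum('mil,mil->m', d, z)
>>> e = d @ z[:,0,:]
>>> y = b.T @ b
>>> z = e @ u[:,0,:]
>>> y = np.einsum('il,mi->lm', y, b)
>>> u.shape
(5, 17, 5)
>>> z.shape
(5, 31, 5)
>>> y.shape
(17, 31)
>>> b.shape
(31, 17)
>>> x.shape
(5,)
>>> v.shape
(5,)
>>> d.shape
(5, 31, 5)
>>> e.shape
(5, 31, 5)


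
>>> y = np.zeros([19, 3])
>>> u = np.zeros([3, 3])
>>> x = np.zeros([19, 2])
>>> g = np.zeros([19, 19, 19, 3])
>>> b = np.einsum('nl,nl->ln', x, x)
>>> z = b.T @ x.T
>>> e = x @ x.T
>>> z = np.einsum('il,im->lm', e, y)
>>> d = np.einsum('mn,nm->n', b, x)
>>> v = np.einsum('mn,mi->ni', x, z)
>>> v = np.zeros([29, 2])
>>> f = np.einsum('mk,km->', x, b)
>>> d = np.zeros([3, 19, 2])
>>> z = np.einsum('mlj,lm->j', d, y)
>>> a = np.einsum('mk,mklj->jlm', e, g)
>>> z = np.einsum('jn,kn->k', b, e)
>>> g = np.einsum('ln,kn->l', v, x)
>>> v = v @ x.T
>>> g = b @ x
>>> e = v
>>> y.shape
(19, 3)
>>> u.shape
(3, 3)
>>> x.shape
(19, 2)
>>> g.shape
(2, 2)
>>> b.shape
(2, 19)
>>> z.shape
(19,)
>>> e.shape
(29, 19)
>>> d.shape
(3, 19, 2)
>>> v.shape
(29, 19)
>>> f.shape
()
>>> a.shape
(3, 19, 19)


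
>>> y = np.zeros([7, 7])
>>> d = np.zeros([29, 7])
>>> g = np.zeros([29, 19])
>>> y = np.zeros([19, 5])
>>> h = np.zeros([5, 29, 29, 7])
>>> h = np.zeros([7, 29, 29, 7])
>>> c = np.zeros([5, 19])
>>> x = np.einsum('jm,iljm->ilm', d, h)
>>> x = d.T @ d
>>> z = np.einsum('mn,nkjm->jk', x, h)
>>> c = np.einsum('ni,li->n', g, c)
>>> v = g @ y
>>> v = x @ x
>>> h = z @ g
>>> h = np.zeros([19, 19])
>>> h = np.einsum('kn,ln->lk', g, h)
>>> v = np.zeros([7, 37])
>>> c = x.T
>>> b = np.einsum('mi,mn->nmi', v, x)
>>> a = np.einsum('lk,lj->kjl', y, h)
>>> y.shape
(19, 5)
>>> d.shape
(29, 7)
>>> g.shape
(29, 19)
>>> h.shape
(19, 29)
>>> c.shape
(7, 7)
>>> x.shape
(7, 7)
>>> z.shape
(29, 29)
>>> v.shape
(7, 37)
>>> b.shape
(7, 7, 37)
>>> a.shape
(5, 29, 19)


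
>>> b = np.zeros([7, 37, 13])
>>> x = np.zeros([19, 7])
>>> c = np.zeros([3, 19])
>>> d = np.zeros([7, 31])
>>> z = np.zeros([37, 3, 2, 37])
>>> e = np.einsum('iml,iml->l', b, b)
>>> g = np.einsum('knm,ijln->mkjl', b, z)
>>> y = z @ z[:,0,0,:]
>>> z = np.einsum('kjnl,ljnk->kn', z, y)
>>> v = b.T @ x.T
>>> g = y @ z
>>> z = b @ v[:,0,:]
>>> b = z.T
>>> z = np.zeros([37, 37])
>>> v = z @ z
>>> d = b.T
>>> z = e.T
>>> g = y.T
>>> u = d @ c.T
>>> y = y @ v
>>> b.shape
(19, 37, 7)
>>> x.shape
(19, 7)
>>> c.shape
(3, 19)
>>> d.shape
(7, 37, 19)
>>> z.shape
(13,)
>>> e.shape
(13,)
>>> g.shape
(37, 2, 3, 37)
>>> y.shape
(37, 3, 2, 37)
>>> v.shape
(37, 37)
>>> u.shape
(7, 37, 3)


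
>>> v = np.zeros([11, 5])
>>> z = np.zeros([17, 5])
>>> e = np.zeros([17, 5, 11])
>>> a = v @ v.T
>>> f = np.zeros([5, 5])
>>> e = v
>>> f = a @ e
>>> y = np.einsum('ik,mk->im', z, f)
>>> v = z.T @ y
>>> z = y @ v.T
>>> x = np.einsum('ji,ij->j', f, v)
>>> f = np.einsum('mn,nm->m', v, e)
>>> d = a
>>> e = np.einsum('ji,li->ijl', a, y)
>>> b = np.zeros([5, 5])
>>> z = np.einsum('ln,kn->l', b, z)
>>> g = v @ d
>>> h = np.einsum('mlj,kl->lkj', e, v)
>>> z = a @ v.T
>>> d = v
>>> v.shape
(5, 11)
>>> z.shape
(11, 5)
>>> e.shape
(11, 11, 17)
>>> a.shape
(11, 11)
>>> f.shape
(5,)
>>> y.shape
(17, 11)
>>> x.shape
(11,)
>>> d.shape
(5, 11)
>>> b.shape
(5, 5)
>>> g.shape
(5, 11)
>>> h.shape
(11, 5, 17)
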